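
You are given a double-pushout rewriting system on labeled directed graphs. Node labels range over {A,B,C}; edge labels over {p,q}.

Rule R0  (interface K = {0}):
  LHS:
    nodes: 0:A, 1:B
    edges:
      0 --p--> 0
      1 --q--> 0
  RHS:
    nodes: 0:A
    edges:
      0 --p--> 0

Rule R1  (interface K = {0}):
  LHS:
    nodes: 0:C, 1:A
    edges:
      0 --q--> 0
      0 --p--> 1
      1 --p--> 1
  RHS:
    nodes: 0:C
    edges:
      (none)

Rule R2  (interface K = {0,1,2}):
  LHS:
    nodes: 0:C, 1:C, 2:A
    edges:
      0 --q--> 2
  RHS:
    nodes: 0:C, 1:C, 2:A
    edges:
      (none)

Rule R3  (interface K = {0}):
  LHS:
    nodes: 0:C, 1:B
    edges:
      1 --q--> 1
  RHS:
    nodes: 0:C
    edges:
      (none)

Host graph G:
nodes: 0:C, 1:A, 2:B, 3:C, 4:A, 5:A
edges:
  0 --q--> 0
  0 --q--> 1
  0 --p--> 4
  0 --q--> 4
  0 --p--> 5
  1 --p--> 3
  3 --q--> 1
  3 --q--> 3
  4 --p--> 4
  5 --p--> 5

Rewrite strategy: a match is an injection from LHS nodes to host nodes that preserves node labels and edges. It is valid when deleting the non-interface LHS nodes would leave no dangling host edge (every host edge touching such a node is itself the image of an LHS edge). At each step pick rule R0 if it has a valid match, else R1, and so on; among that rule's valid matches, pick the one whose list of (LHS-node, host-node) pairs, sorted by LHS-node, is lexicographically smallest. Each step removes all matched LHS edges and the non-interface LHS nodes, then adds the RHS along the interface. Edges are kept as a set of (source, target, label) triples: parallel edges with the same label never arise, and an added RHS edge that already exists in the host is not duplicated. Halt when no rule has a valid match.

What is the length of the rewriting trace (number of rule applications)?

initial: |V|=6 |E|=10  E = 0-q->0 0-q->1 0-p->4 0-q->4 0-p->5 1-p->3 3-q->1 3-q->3 4-p->4 5-p->5
step 1: apply R1 at {0↦0, 1↦5}  → |V|=5 |E|=7  E = 0-q->1 0-p->4 0-q->4 1-p->3 3-q->1 3-q->3 4-p->4
step 2: apply R2 at {0↦0, 1↦3, 2↦1}  → |V|=5 |E|=6  E = 0-p->4 0-q->4 1-p->3 3-q->1 3-q->3 4-p->4
step 3: apply R2 at {0↦0, 1↦3, 2↦4}  → |V|=5 |E|=5  E = 0-p->4 1-p->3 3-q->1 3-q->3 4-p->4
step 4: apply R2 at {0↦3, 1↦0, 2↦1}  → |V|=5 |E|=4  E = 0-p->4 1-p->3 3-q->3 4-p->4
normal form: no rule applies after step 4

Answer: 4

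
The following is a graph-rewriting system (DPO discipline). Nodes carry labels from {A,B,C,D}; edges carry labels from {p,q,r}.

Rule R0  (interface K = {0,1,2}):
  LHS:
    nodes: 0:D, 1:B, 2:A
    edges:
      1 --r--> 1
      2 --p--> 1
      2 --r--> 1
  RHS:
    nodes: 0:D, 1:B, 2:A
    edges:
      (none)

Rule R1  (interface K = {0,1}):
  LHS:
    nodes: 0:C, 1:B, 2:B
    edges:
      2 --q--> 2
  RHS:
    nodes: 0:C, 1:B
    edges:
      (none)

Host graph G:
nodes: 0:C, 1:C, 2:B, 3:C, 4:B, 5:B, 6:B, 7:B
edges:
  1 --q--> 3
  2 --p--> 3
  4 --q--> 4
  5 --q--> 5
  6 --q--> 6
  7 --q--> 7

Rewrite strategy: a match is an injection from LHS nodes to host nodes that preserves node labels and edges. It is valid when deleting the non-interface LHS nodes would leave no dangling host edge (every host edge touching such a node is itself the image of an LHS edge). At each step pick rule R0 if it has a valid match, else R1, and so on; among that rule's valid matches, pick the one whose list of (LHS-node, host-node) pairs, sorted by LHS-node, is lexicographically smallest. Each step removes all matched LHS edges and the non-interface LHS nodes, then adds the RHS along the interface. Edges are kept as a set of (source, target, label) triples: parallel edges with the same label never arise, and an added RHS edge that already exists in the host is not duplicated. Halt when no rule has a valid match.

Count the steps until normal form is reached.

start.  V:8 E:6  edges: 1-q->3 2-p->3 4-q->4 5-q->5 6-q->6 7-q->7
1. fire R1 via {0↦0, 1↦2, 2↦4}  →  V:7 E:5  edges: 1-q->3 2-p->3 5-q->5 6-q->6 7-q->7
2. fire R1 via {0↦0, 1↦2, 2↦5}  →  V:6 E:4  edges: 1-q->3 2-p->3 6-q->6 7-q->7
3. fire R1 via {0↦0, 1↦2, 2↦6}  →  V:5 E:3  edges: 1-q->3 2-p->3 7-q->7
4. fire R1 via {0↦0, 1↦2, 2↦7}  →  V:4 E:2  edges: 1-q->3 2-p->3
normal form: no rule applies after step 4

Answer: 4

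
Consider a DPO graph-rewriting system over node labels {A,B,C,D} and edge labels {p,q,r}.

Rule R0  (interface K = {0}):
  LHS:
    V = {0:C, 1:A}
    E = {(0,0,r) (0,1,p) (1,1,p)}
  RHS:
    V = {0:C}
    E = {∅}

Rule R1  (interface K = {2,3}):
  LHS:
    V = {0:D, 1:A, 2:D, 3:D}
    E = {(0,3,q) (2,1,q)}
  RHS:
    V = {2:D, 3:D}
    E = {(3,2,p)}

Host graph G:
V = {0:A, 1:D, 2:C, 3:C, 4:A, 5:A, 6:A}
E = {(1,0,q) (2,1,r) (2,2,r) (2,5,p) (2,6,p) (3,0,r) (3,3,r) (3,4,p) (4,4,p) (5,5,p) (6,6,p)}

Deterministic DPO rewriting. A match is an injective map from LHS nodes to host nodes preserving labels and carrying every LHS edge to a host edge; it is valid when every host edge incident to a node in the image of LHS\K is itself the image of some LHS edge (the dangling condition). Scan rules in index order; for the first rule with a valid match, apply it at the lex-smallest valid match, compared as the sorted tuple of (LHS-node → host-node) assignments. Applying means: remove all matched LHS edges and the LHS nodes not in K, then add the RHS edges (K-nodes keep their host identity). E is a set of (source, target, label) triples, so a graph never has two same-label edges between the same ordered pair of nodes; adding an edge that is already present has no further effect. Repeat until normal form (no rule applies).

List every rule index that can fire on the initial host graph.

Answer: [R0]

Steps:
R0: 3 valid matches — {0↦2, 1↦5}, {0↦2, 1↦6}, {0↦3, 1↦4}
R1: no valid match — LHS pattern not found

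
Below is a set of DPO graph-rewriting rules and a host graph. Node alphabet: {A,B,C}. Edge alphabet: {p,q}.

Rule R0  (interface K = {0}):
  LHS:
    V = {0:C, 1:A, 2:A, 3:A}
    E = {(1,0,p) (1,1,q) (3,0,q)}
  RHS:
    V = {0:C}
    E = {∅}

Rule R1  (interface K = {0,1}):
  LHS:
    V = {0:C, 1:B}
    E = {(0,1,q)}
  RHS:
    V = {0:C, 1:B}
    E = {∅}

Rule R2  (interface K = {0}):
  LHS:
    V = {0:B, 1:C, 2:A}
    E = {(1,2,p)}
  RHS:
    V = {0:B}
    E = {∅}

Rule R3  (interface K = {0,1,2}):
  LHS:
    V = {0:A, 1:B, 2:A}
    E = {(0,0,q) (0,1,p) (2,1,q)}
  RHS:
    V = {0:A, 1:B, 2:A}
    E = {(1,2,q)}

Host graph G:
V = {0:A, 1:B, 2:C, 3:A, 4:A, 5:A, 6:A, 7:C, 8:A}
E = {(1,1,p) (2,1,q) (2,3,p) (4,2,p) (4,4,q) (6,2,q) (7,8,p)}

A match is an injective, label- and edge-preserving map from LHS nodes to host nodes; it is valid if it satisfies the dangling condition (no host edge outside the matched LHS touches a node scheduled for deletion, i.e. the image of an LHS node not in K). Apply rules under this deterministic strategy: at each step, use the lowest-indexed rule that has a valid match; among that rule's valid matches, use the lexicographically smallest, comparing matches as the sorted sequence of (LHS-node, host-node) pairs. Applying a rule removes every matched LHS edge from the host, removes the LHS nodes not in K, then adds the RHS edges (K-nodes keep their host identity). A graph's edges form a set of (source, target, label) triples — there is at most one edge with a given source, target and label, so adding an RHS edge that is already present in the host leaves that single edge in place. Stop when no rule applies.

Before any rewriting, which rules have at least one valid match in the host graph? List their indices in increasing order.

Answer: [R0,R1,R2]

Rewrite trace:
R0: 2 valid matches — {0↦2, 1↦4, 2↦0, 3↦6}, {0↦2, 1↦4, 2↦5, 3↦6}
R1: 1 valid match — {0↦2, 1↦1}
R2: 1 valid match — {0↦1, 1↦7, 2↦8}
R3: no valid match — LHS pattern not found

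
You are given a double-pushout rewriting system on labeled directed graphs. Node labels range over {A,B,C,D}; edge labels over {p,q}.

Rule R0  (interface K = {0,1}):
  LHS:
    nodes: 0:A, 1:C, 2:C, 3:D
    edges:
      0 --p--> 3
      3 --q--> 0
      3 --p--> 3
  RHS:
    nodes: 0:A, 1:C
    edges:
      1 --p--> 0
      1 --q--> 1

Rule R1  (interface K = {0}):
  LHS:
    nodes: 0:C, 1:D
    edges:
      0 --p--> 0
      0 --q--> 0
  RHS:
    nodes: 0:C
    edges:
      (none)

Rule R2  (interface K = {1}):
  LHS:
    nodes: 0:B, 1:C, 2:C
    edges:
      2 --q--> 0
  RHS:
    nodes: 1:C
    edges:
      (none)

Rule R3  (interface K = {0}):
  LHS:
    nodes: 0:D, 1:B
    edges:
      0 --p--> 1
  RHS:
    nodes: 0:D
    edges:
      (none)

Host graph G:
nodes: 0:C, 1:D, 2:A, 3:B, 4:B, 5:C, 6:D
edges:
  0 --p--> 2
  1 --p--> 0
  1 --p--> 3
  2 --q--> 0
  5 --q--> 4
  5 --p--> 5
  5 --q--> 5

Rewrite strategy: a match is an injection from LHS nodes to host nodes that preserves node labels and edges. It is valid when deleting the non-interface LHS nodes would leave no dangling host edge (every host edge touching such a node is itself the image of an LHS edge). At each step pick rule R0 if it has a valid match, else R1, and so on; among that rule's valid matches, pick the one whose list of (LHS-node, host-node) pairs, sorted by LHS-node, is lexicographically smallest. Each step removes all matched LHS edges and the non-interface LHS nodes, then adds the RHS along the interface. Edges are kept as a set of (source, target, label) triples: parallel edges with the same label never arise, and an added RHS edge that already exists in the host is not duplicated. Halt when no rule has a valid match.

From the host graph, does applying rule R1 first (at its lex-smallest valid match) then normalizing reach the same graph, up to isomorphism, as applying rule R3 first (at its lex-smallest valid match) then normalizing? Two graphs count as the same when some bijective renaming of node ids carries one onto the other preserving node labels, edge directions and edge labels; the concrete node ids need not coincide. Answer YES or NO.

branch R1-first: apply at {0↦5, 1↦6} → |E|=5, then 2 more step(s) → NF |V|=3 |E|=3 V={0:C, 1:D, 2:A} E=0-p->2 1-p->0 2-q->0
branch R3-first: apply at {0↦1, 1↦3} → |E|=6, then 2 more step(s) → NF |V|=3 |E|=3 V={0:C, 1:D, 2:A} E=0-p->2 1-p->0 2-q->0
graphs isomorphic (equal up to label-preserving node renaming)

Answer: YES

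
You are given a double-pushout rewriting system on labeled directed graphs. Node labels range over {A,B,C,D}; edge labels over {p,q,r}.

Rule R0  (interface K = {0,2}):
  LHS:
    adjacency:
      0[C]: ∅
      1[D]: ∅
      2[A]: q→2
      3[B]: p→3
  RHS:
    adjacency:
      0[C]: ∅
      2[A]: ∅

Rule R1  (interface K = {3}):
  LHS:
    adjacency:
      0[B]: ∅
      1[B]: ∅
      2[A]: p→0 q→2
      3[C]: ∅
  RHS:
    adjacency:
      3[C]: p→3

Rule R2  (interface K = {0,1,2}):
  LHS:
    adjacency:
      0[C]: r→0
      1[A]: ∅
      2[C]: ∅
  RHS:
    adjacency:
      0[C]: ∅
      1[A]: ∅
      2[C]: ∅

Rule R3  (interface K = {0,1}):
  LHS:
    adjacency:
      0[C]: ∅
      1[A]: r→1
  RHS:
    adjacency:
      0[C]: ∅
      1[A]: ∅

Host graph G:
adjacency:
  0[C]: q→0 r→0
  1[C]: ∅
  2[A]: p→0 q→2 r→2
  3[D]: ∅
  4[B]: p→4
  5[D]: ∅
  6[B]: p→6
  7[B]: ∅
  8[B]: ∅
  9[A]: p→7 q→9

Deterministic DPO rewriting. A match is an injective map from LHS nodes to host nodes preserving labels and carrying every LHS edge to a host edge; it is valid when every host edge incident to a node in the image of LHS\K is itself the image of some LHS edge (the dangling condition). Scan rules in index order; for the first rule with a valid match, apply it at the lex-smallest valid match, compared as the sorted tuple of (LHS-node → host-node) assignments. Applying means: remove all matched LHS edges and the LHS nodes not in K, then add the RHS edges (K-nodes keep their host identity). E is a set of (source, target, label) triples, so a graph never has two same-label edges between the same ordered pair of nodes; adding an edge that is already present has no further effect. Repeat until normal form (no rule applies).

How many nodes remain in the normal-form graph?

Answer: 6

Derivation:
start.  V:10 E:9  edges: 0-q->0 0-r->0 2-p->0 2-q->2 2-r->2 4-p->4 6-p->6 9-p->7 9-q->9
1. fire R0 via {0↦0, 1↦3, 2↦2, 3↦4}  →  V:8 E:7  edges: 0-q->0 0-r->0 2-p->0 2-r->2 6-p->6 9-p->7 9-q->9
2. fire R0 via {0↦0, 1↦5, 2↦9, 3↦6}  →  V:6 E:5  edges: 0-q->0 0-r->0 2-p->0 2-r->2 9-p->7
3. fire R2 via {0↦0, 1↦2, 2↦1}  →  V:6 E:4  edges: 0-q->0 2-p->0 2-r->2 9-p->7
4. fire R3 via {0↦0, 1↦2}  →  V:6 E:3  edges: 0-q->0 2-p->0 9-p->7
normal form: no rule applies after step 4
NF nodes: {0:C, 1:C, 2:A, 7:B, 8:B, 9:A}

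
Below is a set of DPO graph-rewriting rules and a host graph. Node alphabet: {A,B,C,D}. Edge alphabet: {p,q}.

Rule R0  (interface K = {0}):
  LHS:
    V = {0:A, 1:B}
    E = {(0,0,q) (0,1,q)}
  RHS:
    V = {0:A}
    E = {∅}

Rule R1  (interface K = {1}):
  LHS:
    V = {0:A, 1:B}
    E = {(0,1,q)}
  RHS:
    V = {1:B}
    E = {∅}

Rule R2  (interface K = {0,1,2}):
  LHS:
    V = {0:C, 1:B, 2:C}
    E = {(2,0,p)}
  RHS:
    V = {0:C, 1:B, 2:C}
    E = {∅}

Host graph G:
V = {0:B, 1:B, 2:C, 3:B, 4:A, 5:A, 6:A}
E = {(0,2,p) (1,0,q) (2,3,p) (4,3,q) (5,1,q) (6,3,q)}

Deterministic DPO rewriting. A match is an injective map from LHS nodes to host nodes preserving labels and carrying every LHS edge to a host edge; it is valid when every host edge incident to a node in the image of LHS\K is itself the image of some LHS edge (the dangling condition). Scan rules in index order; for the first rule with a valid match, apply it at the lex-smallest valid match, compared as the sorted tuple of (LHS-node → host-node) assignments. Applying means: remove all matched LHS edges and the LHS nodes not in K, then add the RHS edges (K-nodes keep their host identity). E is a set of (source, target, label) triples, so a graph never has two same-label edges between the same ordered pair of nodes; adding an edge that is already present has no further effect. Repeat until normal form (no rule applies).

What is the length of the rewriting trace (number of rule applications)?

Answer: 3

Steps:
initial: |V|=7 |E|=6  E = 0-p->2 1-q->0 2-p->3 4-q->3 5-q->1 6-q->3
step 1: apply R1 at {0↦4, 1↦3}  → |V|=6 |E|=5  E = 0-p->2 1-q->0 2-p->3 5-q->1 6-q->3
step 2: apply R1 at {0↦5, 1↦1}  → |V|=5 |E|=4  E = 0-p->2 1-q->0 2-p->3 6-q->3
step 3: apply R1 at {0↦6, 1↦3}  → |V|=4 |E|=3  E = 0-p->2 1-q->0 2-p->3
halt: no rule applies after step 3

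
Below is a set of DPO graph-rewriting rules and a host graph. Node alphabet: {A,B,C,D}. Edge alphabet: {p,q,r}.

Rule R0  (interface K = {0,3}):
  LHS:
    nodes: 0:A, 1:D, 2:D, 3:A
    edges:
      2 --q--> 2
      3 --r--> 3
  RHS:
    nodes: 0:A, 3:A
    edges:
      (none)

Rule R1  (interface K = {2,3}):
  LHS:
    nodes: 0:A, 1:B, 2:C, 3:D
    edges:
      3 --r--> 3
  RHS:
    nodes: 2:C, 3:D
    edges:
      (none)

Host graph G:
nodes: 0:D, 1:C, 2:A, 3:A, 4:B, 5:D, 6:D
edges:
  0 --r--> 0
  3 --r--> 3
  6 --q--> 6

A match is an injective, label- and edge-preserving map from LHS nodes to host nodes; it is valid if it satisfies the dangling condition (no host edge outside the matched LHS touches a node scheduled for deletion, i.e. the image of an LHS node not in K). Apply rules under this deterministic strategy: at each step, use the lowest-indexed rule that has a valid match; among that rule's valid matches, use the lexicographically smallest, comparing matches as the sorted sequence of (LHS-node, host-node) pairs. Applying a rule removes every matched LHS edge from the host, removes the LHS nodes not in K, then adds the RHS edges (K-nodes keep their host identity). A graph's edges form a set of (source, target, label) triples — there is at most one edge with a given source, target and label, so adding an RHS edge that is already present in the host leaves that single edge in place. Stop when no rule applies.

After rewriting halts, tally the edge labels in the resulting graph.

start.  V:7 E:3  edges: 0-r->0 3-r->3 6-q->6
1. fire R0 via {0↦2, 1↦5, 2↦6, 3↦3}  →  V:5 E:1  edges: 0-r->0
2. fire R1 via {0↦2, 1↦4, 2↦1, 3↦0}  →  V:3 E:0  edges: ∅
halt: no rule applies after step 2
NF edges: []

Answer: (no edges)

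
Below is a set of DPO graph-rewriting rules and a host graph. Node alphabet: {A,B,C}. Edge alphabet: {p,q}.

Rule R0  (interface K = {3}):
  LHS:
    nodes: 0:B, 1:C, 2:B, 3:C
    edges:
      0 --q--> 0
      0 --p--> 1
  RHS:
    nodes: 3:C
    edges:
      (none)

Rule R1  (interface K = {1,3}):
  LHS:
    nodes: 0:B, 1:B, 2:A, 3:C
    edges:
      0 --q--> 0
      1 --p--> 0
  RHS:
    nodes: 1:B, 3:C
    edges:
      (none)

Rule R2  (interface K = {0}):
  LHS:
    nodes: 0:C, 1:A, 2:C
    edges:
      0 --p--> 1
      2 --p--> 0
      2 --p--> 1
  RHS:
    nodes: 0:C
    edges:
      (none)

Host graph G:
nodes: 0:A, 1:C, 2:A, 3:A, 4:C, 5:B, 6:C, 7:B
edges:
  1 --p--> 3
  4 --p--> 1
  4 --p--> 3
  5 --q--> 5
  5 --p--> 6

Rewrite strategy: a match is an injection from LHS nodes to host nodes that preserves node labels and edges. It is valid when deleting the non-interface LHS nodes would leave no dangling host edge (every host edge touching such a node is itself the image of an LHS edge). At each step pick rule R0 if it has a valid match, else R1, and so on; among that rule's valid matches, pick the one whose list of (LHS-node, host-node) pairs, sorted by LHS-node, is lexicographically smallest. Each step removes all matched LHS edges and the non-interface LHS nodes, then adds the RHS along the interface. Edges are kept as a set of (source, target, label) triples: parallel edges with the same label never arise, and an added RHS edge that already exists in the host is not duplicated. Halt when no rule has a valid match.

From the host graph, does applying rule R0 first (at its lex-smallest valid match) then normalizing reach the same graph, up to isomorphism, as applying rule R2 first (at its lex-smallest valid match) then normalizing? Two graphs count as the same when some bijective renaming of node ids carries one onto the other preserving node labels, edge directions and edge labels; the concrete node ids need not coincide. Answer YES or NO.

branch R0-first: apply at {0↦5, 1↦6, 2↦7, 3↦1} → |E|=3, then 1 more step(s) → NF |V|=3 |E|=0 V={0:A, 1:C, 2:A} E=∅
branch R2-first: apply at {0↦1, 1↦3, 2↦4} → |E|=2, then 1 more step(s) → NF |V|=3 |E|=0 V={0:A, 1:C, 2:A} E=∅
graphs isomorphic (equal up to label-preserving node renaming)

Answer: YES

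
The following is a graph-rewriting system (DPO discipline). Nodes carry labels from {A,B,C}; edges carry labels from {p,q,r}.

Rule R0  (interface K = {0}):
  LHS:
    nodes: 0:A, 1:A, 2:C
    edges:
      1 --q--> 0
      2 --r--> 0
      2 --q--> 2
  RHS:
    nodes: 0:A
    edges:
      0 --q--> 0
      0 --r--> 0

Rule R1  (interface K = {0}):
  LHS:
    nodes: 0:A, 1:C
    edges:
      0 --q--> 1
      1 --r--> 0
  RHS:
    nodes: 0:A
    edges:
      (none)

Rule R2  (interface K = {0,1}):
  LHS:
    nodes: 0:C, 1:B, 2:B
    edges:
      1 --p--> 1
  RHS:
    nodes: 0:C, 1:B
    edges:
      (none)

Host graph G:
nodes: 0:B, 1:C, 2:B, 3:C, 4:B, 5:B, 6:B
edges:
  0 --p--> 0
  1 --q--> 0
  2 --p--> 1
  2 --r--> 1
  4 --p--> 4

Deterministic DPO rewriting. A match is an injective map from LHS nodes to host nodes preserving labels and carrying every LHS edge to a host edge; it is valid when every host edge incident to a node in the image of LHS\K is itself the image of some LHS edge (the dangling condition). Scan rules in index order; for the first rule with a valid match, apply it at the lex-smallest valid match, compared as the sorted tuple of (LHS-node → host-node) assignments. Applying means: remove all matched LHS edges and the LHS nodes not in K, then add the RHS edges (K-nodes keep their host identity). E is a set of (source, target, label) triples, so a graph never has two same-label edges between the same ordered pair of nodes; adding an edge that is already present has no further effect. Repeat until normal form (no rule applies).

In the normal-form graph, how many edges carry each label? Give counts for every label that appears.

Answer: p:1 q:1 r:1

Steps:
start.  V:7 E:5  edges: 0-p->0 1-q->0 2-p->1 2-r->1 4-p->4
1. fire R2 via {0↦1, 1↦0, 2↦5}  →  V:6 E:4  edges: 1-q->0 2-p->1 2-r->1 4-p->4
2. fire R2 via {0↦1, 1↦4, 2↦6}  →  V:5 E:3  edges: 1-q->0 2-p->1 2-r->1
normal form: no rule applies after step 2
NF edges: [(1, 0, 'q'), (2, 1, 'p'), (2, 1, 'r')]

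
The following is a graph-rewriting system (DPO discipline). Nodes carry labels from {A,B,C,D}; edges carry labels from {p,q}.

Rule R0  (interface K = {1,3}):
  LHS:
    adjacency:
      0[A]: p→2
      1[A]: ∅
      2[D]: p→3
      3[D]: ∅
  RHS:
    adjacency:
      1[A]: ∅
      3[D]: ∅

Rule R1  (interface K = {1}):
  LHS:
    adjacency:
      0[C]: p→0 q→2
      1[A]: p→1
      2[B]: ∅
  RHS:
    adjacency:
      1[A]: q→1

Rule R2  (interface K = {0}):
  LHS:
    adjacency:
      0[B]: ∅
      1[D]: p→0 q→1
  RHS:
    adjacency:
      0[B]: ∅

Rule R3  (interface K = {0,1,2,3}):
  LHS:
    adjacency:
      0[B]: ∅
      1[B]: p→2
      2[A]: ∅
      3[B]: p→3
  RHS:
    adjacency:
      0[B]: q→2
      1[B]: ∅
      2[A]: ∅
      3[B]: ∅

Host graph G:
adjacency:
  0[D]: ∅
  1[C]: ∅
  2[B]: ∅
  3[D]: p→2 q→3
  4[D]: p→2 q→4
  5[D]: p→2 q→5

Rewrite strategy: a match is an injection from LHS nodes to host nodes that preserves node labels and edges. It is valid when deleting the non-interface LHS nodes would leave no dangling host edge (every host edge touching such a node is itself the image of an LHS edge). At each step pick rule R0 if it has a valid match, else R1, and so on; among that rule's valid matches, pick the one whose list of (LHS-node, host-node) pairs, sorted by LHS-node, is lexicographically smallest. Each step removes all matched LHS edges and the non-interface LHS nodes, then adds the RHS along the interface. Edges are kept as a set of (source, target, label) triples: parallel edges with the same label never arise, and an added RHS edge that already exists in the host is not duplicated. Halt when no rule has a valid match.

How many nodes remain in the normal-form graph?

Answer: 3

Steps:
start.  V:6 E:6  edges: 3-p->2 3-q->3 4-p->2 4-q->4 5-p->2 5-q->5
1. fire R2 via {0↦2, 1↦3}  →  V:5 E:4  edges: 4-p->2 4-q->4 5-p->2 5-q->5
2. fire R2 via {0↦2, 1↦4}  →  V:4 E:2  edges: 5-p->2 5-q->5
3. fire R2 via {0↦2, 1↦5}  →  V:3 E:0  edges: ∅
halt: no rule applies after step 3
NF nodes: {0:D, 1:C, 2:B}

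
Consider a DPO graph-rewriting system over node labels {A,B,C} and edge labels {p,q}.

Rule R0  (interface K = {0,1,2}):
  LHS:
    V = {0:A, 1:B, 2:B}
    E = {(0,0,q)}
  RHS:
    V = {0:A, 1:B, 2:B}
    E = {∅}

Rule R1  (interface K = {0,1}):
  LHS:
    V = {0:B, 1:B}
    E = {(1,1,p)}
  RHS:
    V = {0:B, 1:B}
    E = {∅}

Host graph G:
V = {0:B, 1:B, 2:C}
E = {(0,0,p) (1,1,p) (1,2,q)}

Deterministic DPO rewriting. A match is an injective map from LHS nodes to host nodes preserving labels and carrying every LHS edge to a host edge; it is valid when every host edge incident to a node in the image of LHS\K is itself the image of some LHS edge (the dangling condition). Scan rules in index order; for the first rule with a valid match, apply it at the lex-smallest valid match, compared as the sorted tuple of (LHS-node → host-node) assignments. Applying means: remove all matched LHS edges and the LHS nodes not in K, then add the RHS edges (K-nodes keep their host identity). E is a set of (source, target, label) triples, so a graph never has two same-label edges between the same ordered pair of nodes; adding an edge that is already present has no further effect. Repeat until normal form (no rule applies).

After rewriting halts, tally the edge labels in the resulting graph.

start.  V:3 E:3  edges: 0-p->0 1-p->1 1-q->2
1. fire R1 via {0↦0, 1↦1}  →  V:3 E:2  edges: 0-p->0 1-q->2
2. fire R1 via {0↦1, 1↦0}  →  V:3 E:1  edges: 1-q->2
normal form: no rule applies after step 2
NF edges: [(1, 2, 'q')]

Answer: q:1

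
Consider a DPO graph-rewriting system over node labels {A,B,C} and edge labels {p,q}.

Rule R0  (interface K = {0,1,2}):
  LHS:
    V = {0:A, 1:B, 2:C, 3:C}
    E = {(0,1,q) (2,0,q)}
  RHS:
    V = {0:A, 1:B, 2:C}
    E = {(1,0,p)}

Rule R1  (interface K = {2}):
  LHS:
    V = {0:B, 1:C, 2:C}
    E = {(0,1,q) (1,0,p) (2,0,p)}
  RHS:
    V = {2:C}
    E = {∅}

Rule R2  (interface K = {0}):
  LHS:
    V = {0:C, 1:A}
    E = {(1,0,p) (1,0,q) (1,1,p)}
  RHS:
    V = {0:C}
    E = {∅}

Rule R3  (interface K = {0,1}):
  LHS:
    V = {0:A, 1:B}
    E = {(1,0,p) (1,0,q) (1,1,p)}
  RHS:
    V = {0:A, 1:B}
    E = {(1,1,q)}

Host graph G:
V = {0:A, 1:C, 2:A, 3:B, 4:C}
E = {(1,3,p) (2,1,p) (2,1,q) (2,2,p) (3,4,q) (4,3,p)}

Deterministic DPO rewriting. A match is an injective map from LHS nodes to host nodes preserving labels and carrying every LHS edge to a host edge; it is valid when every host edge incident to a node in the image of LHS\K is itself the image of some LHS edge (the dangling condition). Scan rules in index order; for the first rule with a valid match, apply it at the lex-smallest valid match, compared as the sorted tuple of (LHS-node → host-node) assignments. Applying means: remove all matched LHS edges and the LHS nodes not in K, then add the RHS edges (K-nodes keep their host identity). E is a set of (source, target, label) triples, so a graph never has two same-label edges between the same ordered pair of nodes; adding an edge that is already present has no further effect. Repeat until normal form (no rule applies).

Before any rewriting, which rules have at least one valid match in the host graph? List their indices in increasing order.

R0: no valid match — LHS pattern not found
R1: 1 valid match — {0↦3, 1↦4, 2↦1}
R2: 1 valid match — {0↦1, 1↦2}
R3: no valid match — LHS pattern not found

Answer: [R1,R2]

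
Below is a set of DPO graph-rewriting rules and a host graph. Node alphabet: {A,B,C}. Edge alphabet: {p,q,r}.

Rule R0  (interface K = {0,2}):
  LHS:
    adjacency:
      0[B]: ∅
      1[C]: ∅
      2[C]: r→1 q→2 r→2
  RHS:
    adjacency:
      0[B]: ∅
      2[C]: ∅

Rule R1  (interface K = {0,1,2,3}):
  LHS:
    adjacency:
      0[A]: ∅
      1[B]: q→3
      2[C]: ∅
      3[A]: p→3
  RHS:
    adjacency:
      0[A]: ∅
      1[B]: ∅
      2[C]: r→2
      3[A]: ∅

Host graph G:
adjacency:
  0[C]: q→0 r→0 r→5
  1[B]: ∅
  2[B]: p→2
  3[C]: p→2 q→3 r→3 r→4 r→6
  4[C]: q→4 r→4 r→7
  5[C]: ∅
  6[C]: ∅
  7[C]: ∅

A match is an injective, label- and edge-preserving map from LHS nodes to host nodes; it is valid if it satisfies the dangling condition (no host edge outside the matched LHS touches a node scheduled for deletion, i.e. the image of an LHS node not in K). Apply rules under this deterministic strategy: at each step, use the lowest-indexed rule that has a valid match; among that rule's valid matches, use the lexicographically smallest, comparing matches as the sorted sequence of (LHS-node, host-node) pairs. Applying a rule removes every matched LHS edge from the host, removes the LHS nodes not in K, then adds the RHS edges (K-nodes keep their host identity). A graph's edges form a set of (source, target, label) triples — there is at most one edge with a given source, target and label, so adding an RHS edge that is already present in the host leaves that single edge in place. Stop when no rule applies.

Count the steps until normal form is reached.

Answer: 3

Rewrite trace:
[0] host  ⇒  8 nodes, 12 edges  {0-q->0 0-r->0 0-r->5 2-p->2 3-p->2 3-q->3 3-r->3 3-r->4 3-r->6 4-q->4 4-r->4 4-r->7}
[1] R0 @ {0↦1, 1↦5, 2↦0}  ⇒  7 nodes, 9 edges  {2-p->2 3-p->2 3-q->3 3-r->3 3-r->4 3-r->6 4-q->4 4-r->4 4-r->7}
[2] R0 @ {0↦1, 1↦6, 2↦3}  ⇒  6 nodes, 6 edges  {2-p->2 3-p->2 3-r->4 4-q->4 4-r->4 4-r->7}
[3] R0 @ {0↦1, 1↦7, 2↦4}  ⇒  5 nodes, 3 edges  {2-p->2 3-p->2 3-r->4}
halt: no rule applies after step 3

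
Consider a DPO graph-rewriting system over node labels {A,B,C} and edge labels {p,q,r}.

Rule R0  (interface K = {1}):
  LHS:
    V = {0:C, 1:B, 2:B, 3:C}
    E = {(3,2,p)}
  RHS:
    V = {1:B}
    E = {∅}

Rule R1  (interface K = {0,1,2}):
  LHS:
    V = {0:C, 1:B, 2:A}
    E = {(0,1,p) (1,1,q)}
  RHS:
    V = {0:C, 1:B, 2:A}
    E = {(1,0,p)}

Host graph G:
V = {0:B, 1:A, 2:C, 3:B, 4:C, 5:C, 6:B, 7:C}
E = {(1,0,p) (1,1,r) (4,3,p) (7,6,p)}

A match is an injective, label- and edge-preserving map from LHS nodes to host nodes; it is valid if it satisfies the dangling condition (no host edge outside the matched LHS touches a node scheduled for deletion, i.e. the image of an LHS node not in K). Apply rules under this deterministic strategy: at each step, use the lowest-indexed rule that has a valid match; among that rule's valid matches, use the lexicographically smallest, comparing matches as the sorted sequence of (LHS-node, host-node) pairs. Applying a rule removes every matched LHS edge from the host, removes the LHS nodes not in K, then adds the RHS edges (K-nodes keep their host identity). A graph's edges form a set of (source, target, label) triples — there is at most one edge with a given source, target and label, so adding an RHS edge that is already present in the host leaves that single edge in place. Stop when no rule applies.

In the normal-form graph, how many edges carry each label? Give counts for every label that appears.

[0] host  ⇒  8 nodes, 4 edges  {1-p->0 1-r->1 4-p->3 7-p->6}
[1] R0 @ {0↦2, 1↦0, 2↦3, 3↦4}  ⇒  5 nodes, 3 edges  {1-p->0 1-r->1 7-p->6}
[2] R0 @ {0↦5, 1↦0, 2↦6, 3↦7}  ⇒  2 nodes, 2 edges  {1-p->0 1-r->1}
final graph: no rule applies after step 2
NF edges: [(1, 0, 'p'), (1, 1, 'r')]

Answer: p:1 r:1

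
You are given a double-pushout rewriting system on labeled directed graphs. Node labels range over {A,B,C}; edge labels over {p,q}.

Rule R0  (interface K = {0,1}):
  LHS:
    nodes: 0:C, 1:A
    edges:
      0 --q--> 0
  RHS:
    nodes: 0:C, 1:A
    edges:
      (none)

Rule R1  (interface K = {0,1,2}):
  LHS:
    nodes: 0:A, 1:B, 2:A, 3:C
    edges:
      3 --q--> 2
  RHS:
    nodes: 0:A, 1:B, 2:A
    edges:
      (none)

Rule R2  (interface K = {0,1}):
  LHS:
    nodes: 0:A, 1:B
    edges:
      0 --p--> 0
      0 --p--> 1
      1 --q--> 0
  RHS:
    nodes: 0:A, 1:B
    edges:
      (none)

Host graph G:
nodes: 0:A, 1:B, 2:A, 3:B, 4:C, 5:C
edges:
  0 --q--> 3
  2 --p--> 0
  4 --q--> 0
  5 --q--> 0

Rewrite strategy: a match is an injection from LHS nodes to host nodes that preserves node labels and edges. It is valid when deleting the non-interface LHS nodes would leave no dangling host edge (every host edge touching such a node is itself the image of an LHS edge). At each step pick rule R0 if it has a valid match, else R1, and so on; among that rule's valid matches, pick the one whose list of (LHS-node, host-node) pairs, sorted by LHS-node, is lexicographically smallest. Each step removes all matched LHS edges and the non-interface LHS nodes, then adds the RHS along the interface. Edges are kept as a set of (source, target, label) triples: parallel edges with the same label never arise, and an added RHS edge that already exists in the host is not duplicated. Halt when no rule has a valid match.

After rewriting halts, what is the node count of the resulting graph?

Answer: 4

Derivation:
start.  V:6 E:4  edges: 0-q->3 2-p->0 4-q->0 5-q->0
1. fire R1 via {0↦2, 1↦1, 2↦0, 3↦4}  →  V:5 E:3  edges: 0-q->3 2-p->0 5-q->0
2. fire R1 via {0↦2, 1↦1, 2↦0, 3↦5}  →  V:4 E:2  edges: 0-q->3 2-p->0
normal form: no rule applies after step 2
NF nodes: {0:A, 1:B, 2:A, 3:B}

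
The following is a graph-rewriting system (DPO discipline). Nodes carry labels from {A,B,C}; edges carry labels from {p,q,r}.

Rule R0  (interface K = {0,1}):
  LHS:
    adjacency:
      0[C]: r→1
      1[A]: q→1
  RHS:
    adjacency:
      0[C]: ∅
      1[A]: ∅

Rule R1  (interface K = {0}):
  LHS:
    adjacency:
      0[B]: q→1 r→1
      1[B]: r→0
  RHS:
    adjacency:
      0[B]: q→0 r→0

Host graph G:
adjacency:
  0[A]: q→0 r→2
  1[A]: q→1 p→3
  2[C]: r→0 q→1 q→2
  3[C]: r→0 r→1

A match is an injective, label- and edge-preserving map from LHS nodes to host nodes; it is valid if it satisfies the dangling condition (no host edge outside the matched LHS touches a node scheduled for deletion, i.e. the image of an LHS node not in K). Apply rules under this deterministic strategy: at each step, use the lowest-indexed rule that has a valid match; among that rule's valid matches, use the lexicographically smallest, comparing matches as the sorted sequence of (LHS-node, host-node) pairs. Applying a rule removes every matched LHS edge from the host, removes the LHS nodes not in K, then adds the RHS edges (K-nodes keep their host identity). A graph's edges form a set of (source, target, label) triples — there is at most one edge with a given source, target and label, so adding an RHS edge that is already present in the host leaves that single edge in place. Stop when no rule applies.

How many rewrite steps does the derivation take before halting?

[0] host  ⇒  4 nodes, 9 edges  {0-q->0 0-r->2 1-q->1 1-p->3 2-r->0 2-q->1 2-q->2 3-r->0 3-r->1}
[1] R0 @ {0↦2, 1↦0}  ⇒  4 nodes, 7 edges  {0-r->2 1-q->1 1-p->3 2-q->1 2-q->2 3-r->0 3-r->1}
[2] R0 @ {0↦3, 1↦1}  ⇒  4 nodes, 5 edges  {0-r->2 1-p->3 2-q->1 2-q->2 3-r->0}
final graph: no rule applies after step 2

Answer: 2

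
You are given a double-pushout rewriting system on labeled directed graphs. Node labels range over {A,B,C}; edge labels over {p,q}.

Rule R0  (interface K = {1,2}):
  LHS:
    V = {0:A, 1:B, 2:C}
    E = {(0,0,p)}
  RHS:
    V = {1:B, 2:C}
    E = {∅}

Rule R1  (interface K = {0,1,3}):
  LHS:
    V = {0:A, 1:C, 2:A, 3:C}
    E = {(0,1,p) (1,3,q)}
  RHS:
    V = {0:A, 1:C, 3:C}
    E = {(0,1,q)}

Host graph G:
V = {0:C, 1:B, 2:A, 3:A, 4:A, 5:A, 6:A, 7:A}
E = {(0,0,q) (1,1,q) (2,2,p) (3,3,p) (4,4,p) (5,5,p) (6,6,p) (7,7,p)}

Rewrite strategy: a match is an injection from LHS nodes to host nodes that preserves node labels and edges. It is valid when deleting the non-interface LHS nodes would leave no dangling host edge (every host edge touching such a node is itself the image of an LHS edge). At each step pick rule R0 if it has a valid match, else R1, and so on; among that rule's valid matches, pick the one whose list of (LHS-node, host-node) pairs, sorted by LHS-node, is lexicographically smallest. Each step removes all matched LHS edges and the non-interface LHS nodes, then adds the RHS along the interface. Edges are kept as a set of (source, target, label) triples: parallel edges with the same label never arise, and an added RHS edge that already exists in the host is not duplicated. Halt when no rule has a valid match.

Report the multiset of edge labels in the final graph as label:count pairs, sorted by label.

start.  V:8 E:8  edges: 0-q->0 1-q->1 2-p->2 3-p->3 4-p->4 5-p->5 6-p->6 7-p->7
1. fire R0 via {0↦2, 1↦1, 2↦0}  →  V:7 E:7  edges: 0-q->0 1-q->1 3-p->3 4-p->4 5-p->5 6-p->6 7-p->7
2. fire R0 via {0↦3, 1↦1, 2↦0}  →  V:6 E:6  edges: 0-q->0 1-q->1 4-p->4 5-p->5 6-p->6 7-p->7
3. fire R0 via {0↦4, 1↦1, 2↦0}  →  V:5 E:5  edges: 0-q->0 1-q->1 5-p->5 6-p->6 7-p->7
4. fire R0 via {0↦5, 1↦1, 2↦0}  →  V:4 E:4  edges: 0-q->0 1-q->1 6-p->6 7-p->7
5. fire R0 via {0↦6, 1↦1, 2↦0}  →  V:3 E:3  edges: 0-q->0 1-q->1 7-p->7
6. fire R0 via {0↦7, 1↦1, 2↦0}  →  V:2 E:2  edges: 0-q->0 1-q->1
normal form: no rule applies after step 6
NF edges: [(0, 0, 'q'), (1, 1, 'q')]

Answer: q:2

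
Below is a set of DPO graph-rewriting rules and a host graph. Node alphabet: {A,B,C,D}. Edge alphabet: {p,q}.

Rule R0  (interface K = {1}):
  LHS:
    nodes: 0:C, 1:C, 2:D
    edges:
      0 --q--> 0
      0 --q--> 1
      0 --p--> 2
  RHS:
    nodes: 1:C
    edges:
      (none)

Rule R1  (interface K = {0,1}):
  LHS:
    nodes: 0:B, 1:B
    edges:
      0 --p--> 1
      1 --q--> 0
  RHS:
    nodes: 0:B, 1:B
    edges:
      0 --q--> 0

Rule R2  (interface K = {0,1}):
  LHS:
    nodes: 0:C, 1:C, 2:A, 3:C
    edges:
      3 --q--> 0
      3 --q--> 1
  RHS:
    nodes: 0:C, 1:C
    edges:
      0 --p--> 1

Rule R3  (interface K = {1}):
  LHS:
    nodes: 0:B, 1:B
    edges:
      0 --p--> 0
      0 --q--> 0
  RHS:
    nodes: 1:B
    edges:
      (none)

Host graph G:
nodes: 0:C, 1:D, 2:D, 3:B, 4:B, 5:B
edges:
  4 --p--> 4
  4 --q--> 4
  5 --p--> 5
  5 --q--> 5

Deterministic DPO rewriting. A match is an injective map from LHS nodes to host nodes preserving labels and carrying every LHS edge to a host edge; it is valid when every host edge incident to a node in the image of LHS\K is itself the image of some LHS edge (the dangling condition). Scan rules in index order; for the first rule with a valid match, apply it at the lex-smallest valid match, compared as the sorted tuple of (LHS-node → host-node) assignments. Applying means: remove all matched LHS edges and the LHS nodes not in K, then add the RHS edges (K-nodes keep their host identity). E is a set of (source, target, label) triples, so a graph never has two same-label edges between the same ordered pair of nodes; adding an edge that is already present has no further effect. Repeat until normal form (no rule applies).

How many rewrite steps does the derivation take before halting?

start.  V:6 E:4  edges: 4-p->4 4-q->4 5-p->5 5-q->5
1. fire R3 via {0↦4, 1↦3}  →  V:5 E:2  edges: 5-p->5 5-q->5
2. fire R3 via {0↦5, 1↦3}  →  V:4 E:0  edges: ∅
normal form: no rule applies after step 2

Answer: 2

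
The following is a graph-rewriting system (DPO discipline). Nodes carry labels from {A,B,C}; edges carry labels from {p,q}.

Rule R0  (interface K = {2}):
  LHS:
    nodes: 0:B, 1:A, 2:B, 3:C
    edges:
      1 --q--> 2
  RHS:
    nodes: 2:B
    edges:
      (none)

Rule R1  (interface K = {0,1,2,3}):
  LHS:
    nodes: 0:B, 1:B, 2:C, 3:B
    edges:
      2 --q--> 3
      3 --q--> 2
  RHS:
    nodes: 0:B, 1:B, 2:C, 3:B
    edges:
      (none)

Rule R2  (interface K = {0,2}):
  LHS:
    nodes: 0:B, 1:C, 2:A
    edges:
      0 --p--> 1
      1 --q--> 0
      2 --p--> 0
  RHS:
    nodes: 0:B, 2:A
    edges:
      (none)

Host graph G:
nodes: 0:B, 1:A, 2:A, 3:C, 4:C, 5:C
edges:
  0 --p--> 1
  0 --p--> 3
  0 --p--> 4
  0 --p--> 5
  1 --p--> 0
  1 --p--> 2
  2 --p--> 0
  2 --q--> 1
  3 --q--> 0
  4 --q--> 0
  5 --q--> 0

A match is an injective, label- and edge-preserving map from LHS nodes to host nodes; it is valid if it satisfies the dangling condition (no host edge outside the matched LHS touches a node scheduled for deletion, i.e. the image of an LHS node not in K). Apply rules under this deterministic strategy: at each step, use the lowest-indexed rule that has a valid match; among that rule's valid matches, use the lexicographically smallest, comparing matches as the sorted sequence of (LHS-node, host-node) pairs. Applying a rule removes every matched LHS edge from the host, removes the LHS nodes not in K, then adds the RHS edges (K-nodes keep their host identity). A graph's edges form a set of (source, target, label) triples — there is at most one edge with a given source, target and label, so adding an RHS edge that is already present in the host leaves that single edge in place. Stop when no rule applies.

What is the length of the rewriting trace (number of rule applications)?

Answer: 2

Derivation:
start.  V:6 E:11  edges: 0-p->1 0-p->3 0-p->4 0-p->5 1-p->0 1-p->2 2-p->0 2-q->1 3-q->0 4-q->0 5-q->0
1. fire R2 via {0↦0, 1↦3, 2↦1}  →  V:5 E:8  edges: 0-p->1 0-p->4 0-p->5 1-p->2 2-p->0 2-q->1 4-q->0 5-q->0
2. fire R2 via {0↦0, 1↦4, 2↦2}  →  V:4 E:5  edges: 0-p->1 0-p->5 1-p->2 2-q->1 5-q->0
final graph: no rule applies after step 2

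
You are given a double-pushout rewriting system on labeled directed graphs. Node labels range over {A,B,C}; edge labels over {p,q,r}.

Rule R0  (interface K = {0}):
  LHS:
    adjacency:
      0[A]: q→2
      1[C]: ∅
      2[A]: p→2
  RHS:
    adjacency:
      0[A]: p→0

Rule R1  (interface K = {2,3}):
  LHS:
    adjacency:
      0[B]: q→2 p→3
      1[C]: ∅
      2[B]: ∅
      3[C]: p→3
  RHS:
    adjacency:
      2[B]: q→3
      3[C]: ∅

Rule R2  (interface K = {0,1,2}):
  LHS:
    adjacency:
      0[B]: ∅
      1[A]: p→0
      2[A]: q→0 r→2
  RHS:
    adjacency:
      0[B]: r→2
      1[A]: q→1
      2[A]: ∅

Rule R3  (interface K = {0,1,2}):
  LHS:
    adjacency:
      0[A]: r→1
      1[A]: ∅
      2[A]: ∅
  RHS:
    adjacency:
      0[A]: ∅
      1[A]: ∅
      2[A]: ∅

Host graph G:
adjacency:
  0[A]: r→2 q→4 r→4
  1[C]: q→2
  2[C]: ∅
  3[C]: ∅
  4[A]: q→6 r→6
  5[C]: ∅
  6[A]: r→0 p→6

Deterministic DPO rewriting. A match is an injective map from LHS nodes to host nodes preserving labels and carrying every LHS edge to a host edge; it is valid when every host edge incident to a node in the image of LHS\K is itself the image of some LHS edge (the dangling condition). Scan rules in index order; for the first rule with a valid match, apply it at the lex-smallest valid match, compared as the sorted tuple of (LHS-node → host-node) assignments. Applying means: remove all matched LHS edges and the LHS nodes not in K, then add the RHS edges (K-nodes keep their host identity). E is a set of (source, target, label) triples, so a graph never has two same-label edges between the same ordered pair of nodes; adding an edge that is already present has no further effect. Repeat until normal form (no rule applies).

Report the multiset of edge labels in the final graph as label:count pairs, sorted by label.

initial: |V|=7 |E|=8  E = 0-r->2 0-q->4 0-r->4 1-q->2 4-q->6 4-r->6 6-r->0 6-p->6
step 1: apply R3 at {0↦0, 1↦4, 2↦6}  → |V|=7 |E|=7  E = 0-r->2 0-q->4 1-q->2 4-q->6 4-r->6 6-r->0 6-p->6
step 2: apply R3 at {0↦4, 1↦6, 2↦0}  → |V|=7 |E|=6  E = 0-r->2 0-q->4 1-q->2 4-q->6 6-r->0 6-p->6
step 3: apply R3 at {0↦6, 1↦0, 2↦4}  → |V|=7 |E|=5  E = 0-r->2 0-q->4 1-q->2 4-q->6 6-p->6
step 4: apply R0 at {0↦4, 1↦3, 2↦6}  → |V|=5 |E|=4  E = 0-r->2 0-q->4 1-q->2 4-p->4
step 5: apply R0 at {0↦0, 1↦5, 2↦4}  → |V|=3 |E|=3  E = 0-p->0 0-r->2 1-q->2
normal form: no rule applies after step 5
NF edges: [(0, 0, 'p'), (0, 2, 'r'), (1, 2, 'q')]

Answer: p:1 q:1 r:1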